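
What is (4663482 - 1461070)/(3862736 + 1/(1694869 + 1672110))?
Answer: 10782453953348/13005750994545 ≈ 0.82905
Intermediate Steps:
(4663482 - 1461070)/(3862736 + 1/(1694869 + 1672110)) = 3202412/(3862736 + 1/3366979) = 3202412/(13005750994545/3366979) = 3202412*(3366979/13005750994545) = 10782453953348/13005750994545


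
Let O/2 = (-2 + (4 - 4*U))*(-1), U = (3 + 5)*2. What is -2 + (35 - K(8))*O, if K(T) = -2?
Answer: 4586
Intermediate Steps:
U = 16 (U = 8*2 = 16)
O = 124 (O = 2*((-2 + (4 - 4*16))*(-1)) = 2*((-2 + (4 - 64))*(-1)) = 2*((-2 - 60)*(-1)) = 2*(-62*(-1)) = 2*62 = 124)
-2 + (35 - K(8))*O = -2 + (35 - 1*(-2))*124 = -2 + (35 + 2)*124 = -2 + 37*124 = -2 + 4588 = 4586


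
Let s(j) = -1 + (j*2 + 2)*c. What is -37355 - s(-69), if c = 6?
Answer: -36538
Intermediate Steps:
s(j) = 11 + 12*j (s(j) = -1 + (j*2 + 2)*6 = -1 + (2*j + 2)*6 = -1 + (2 + 2*j)*6 = -1 + (12 + 12*j) = 11 + 12*j)
-37355 - s(-69) = -37355 - (11 + 12*(-69)) = -37355 - (11 - 828) = -37355 - 1*(-817) = -37355 + 817 = -36538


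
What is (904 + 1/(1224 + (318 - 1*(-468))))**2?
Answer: 3301637995681/4040100 ≈ 8.1722e+5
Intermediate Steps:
(904 + 1/(1224 + (318 - 1*(-468))))**2 = (904 + 1/(1224 + (318 + 468)))**2 = (904 + 1/(1224 + 786))**2 = (904 + 1/2010)**2 = (1817041/2010)**2 = 3301637995681/4040100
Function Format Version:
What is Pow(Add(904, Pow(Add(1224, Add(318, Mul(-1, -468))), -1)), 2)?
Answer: Rational(3301637995681, 4040100) ≈ 8.1722e+5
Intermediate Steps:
Pow(Add(904, Pow(Add(1224, Add(318, Mul(-1, -468))), -1)), 2) = Pow(Add(904, Pow(Add(1224, Add(318, 468)), -1)), 2) = Pow(Add(904, Pow(Add(1224, 786), -1)), 2) = Pow(Add(904, Pow(2010, -1)), 2) = Pow(Add(904, Rational(1, 2010)), 2) = Pow(Rational(1817041, 2010), 2) = Rational(3301637995681, 4040100)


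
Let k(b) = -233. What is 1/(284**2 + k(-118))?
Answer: 1/80423 ≈ 1.2434e-5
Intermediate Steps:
1/(284**2 + k(-118)) = 1/(284**2 - 233) = 1/(80656 - 233) = 1/80423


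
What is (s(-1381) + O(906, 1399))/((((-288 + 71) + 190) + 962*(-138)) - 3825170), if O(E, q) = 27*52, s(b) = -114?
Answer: -1290/3957953 ≈ -0.00032593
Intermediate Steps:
O(E, q) = 1404
(s(-1381) + O(906, 1399))/((((-288 + 71) + 190) + 962*(-138)) - 3825170) = (-114 + 1404)/((((-288 + 71) + 190) + 962*(-138)) - 3825170) = 1290/(((-217 + 190) - 132756) - 3825170) = 1290/((-27 - 132756) - 3825170) = 1290/(-132783 - 3825170) = 1290/(-3957953) = 1290*(-1/3957953) = -1290/3957953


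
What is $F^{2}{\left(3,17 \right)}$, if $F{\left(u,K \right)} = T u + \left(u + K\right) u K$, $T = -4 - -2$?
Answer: $1028196$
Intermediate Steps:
$T = -2$ ($T = -4 + 2 = -2$)
$F{\left(u,K \right)} = - 2 u + K u \left(K + u\right)$ ($F{\left(u,K \right)} = - 2 u + \left(u + K\right) u K = - 2 u + \left(K + u\right) u K = - 2 u + u \left(K + u\right) K = - 2 u + K u \left(K + u\right)$)
$F^{2}{\left(3,17 \right)} = \left(3 \left(-2 + 17^{2} + 17 \cdot 3\right)\right)^{2} = \left(3 \left(-2 + 289 + 51\right)\right)^{2} = \left(3 \cdot 338\right)^{2} = 1014^{2} = 1028196$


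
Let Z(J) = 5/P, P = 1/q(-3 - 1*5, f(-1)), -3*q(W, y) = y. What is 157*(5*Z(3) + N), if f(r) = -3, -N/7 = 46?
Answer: -46629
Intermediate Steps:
N = -322 (N = -7*46 = -322)
q(W, y) = -y/3
P = 1 (P = 1/(-1/3*(-3)) = 1/1 = 1)
Z(J) = 5 (Z(J) = 5/1 = 5*1 = 5)
157*(5*Z(3) + N) = 157*(5*5 - 322) = 157*(25 - 322) = 157*(-297) = -46629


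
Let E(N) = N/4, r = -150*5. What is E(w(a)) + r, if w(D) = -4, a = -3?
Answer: -751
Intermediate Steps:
r = -750
E(N) = N/4 (E(N) = N*(¼) = N/4)
E(w(a)) + r = (¼)*(-4) - 750 = -1 - 750 = -751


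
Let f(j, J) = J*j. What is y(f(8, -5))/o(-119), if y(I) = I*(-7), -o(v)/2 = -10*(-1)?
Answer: -14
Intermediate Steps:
o(v) = -20 (o(v) = -(-20)*(-1) = -2*10 = -20)
y(I) = -7*I
y(f(8, -5))/o(-119) = -(-35)*8/(-20) = -7*(-40)*(-1/20) = 280*(-1/20) = -14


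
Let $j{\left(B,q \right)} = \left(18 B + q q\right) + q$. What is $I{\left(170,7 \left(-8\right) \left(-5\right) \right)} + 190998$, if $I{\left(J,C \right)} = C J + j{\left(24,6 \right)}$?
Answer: $239072$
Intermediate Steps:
$j{\left(B,q \right)} = q + q^{2} + 18 B$ ($j{\left(B,q \right)} = \left(18 B + q^{2}\right) + q = \left(q^{2} + 18 B\right) + q = q + q^{2} + 18 B$)
$I{\left(J,C \right)} = 474 + C J$ ($I{\left(J,C \right)} = C J + \left(6 + 6^{2} + 18 \cdot 24\right) = C J + \left(6 + 36 + 432\right) = C J + 474 = 474 + C J$)
$I{\left(170,7 \left(-8\right) \left(-5\right) \right)} + 190998 = \left(474 + 7 \left(-8\right) \left(-5\right) 170\right) + 190998 = \left(474 + \left(-56\right) \left(-5\right) 170\right) + 190998 = \left(474 + 280 \cdot 170\right) + 190998 = \left(474 + 47600\right) + 190998 = 48074 + 190998 = 239072$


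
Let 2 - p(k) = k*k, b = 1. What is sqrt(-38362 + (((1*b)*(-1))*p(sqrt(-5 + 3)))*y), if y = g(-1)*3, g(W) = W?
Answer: 5*I*sqrt(1534) ≈ 195.83*I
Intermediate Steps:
p(k) = 2 - k**2 (p(k) = 2 - k*k = 2 - k**2)
y = -3 (y = -1*3 = -3)
sqrt(-38362 + (((1*b)*(-1))*p(sqrt(-5 + 3)))*y) = sqrt(-38362 + (((1*1)*(-1))*(2 - (sqrt(-5 + 3))**2))*(-3)) = sqrt(-38362 + ((1*(-1))*(2 - (sqrt(-2))**2))*(-3)) = sqrt(-38362 - (2 - (I*sqrt(2))**2)*(-3)) = sqrt(-38362 - (2 - 1*(-2))*(-3)) = sqrt(-38362 - (2 + 2)*(-3)) = sqrt(-38362 - 1*4*(-3)) = sqrt(-38362 - 4*(-3)) = sqrt(-38362 + 12) = sqrt(-38350) = 5*I*sqrt(1534)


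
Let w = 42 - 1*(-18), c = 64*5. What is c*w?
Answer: 19200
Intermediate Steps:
c = 320
w = 60 (w = 42 + 18 = 60)
c*w = 320*60 = 19200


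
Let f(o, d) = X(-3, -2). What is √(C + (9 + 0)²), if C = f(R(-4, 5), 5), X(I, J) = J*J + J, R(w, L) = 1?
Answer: √83 ≈ 9.1104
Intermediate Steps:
X(I, J) = J + J² (X(I, J) = J² + J = J + J²)
f(o, d) = 2 (f(o, d) = -2*(1 - 2) = -2*(-1) = 2)
C = 2
√(C + (9 + 0)²) = √(2 + (9 + 0)²) = √(2 + 9²) = √(2 + 81) = √83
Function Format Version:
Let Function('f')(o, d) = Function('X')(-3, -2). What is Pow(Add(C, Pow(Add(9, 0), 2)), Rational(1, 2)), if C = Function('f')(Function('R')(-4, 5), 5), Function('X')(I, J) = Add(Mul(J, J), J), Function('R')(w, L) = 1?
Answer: Pow(83, Rational(1, 2)) ≈ 9.1104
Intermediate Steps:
Function('X')(I, J) = Add(J, Pow(J, 2)) (Function('X')(I, J) = Add(Pow(J, 2), J) = Add(J, Pow(J, 2)))
Function('f')(o, d) = 2 (Function('f')(o, d) = Mul(-2, Add(1, -2)) = Mul(-2, -1) = 2)
C = 2
Pow(Add(C, Pow(Add(9, 0), 2)), Rational(1, 2)) = Pow(Add(2, Pow(Add(9, 0), 2)), Rational(1, 2)) = Pow(Add(2, Pow(9, 2)), Rational(1, 2)) = Pow(Add(2, 81), Rational(1, 2)) = Pow(83, Rational(1, 2))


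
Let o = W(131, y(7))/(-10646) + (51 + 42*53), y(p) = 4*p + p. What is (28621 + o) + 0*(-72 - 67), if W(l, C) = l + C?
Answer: 164469971/5323 ≈ 30898.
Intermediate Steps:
y(p) = 5*p
W(l, C) = C + l
o = 12120388/5323 (o = (5*7 + 131)/(-10646) + (51 + 42*53) = (35 + 131)*(-1/10646) + (51 + 2226) = 166*(-1/10646) + 2277 = -83/5323 + 2277 = 12120388/5323 ≈ 2277.0)
(28621 + o) + 0*(-72 - 67) = (28621 + 12120388/5323) + 0*(-72 - 67) = 164469971/5323 + 0*(-139) = 164469971/5323 + 0 = 164469971/5323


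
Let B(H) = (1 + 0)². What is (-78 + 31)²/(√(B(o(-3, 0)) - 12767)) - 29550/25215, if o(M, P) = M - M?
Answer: -1970/1681 - 2209*I*√12766/12766 ≈ -1.1719 - 19.551*I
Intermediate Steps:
o(M, P) = 0
B(H) = 1 (B(H) = 1² = 1)
(-78 + 31)²/(√(B(o(-3, 0)) - 12767)) - 29550/25215 = (-78 + 31)²/(√(1 - 12767)) - 29550/25215 = (-47)²/(√(-12766)) - 29550*1/25215 = 2209/((I*√12766)) - 1970/1681 = 2209*(-I*√12766/12766) - 1970/1681 = -2209*I*√12766/12766 - 1970/1681 = -1970/1681 - 2209*I*√12766/12766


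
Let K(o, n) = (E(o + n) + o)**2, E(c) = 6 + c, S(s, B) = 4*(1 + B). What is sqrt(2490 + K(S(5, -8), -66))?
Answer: sqrt(15946) ≈ 126.28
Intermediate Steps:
S(s, B) = 4 + 4*B
K(o, n) = (6 + n + 2*o)**2 (K(o, n) = ((6 + (o + n)) + o)**2 = ((6 + (n + o)) + o)**2 = ((6 + n + o) + o)**2 = (6 + n + 2*o)**2)
sqrt(2490 + K(S(5, -8), -66)) = sqrt(2490 + (6 - 66 + 2*(4 + 4*(-8)))**2) = sqrt(2490 + (6 - 66 + 2*(4 - 32))**2) = sqrt(2490 + (6 - 66 + 2*(-28))**2) = sqrt(2490 + (6 - 66 - 56)**2) = sqrt(2490 + (-116)**2) = sqrt(2490 + 13456) = sqrt(15946)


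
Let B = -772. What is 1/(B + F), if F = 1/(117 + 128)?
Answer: -245/189139 ≈ -0.0012953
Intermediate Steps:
F = 1/245 ≈ 0.0040816
1/(B + F) = 1/(-772 + 1/245) = 1/(-189139/245) = -245/189139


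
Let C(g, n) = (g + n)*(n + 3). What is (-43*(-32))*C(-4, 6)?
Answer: 24768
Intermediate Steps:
C(g, n) = (3 + n)*(g + n) (C(g, n) = (g + n)*(3 + n) = (3 + n)*(g + n))
(-43*(-32))*C(-4, 6) = (-43*(-32))*(6² + 3*(-4) + 3*6 - 4*6) = 1376*(36 - 12 + 18 - 24) = 1376*18 = 24768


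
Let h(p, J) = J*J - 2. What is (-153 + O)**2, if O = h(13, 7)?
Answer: 11236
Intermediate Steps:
h(p, J) = -2 + J**2 (h(p, J) = J**2 - 2 = -2 + J**2)
O = 47 (O = -2 + 7**2 = -2 + 49 = 47)
(-153 + O)**2 = (-153 + 47)**2 = (-106)**2 = 11236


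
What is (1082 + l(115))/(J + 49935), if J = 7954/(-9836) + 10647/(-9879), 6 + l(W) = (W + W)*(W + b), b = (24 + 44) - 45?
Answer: 531454266784/808665476447 ≈ 0.65720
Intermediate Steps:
b = 23 (b = 68 - 45 = 23)
l(W) = -6 + 2*W*(23 + W) (l(W) = -6 + (W + W)*(W + 23) = -6 + (2*W)*(23 + W) = -6 + 2*W*(23 + W))
J = -30550243/16194974 (J = 7954*(-1/9836) + 10647*(-1/9879) = -3977/4918 - 3549/3293 = -30550243/16194974 ≈ -1.8864)
(1082 + l(115))/(J + 49935) = (1082 + (-6 + 2*115**2 + 46*115))/(-30550243/16194974 + 49935) = (1082 + (-6 + 2*13225 + 5290))/(808665476447/16194974) = (1082 + (-6 + 26450 + 5290))*(16194974/808665476447) = (1082 + 31734)*(16194974/808665476447) = 32816*(16194974/808665476447) = 531454266784/808665476447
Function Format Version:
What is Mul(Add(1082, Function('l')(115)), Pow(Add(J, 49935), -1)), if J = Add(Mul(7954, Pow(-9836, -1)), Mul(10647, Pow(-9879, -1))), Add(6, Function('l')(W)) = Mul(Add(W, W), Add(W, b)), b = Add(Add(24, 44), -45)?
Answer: Rational(531454266784, 808665476447) ≈ 0.65720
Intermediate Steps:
b = 23 (b = Add(68, -45) = 23)
Function('l')(W) = Add(-6, Mul(2, W, Add(23, W))) (Function('l')(W) = Add(-6, Mul(Add(W, W), Add(W, 23))) = Add(-6, Mul(Mul(2, W), Add(23, W))) = Add(-6, Mul(2, W, Add(23, W))))
J = Rational(-30550243, 16194974) (J = Add(Mul(7954, Rational(-1, 9836)), Mul(10647, Rational(-1, 9879))) = Add(Rational(-3977, 4918), Rational(-3549, 3293)) = Rational(-30550243, 16194974) ≈ -1.8864)
Mul(Add(1082, Function('l')(115)), Pow(Add(J, 49935), -1)) = Mul(Add(1082, Add(-6, Mul(2, Pow(115, 2)), Mul(46, 115))), Pow(Add(Rational(-30550243, 16194974), 49935), -1)) = Mul(Add(1082, Add(-6, Mul(2, 13225), 5290)), Pow(Rational(808665476447, 16194974), -1)) = Mul(Add(1082, Add(-6, 26450, 5290)), Rational(16194974, 808665476447)) = Mul(Add(1082, 31734), Rational(16194974, 808665476447)) = Mul(32816, Rational(16194974, 808665476447)) = Rational(531454266784, 808665476447)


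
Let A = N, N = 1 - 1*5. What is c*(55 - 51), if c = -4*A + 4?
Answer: 80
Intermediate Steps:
N = -4 (N = 1 - 5 = -4)
A = -4
c = 20 (c = -4*(-4) + 4 = 16 + 4 = 20)
c*(55 - 51) = 20*(55 - 51) = 20*4 = 80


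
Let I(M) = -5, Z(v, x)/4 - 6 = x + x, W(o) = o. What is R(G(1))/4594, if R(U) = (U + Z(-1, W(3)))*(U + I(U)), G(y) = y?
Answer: -98/2297 ≈ -0.042664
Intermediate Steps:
Z(v, x) = 24 + 8*x (Z(v, x) = 24 + 4*(x + x) = 24 + 4*(2*x) = 24 + 8*x)
R(U) = (-5 + U)*(48 + U) (R(U) = (U + (24 + 8*3))*(U - 5) = (U + (24 + 24))*(-5 + U) = (U + 48)*(-5 + U) = (48 + U)*(-5 + U) = (-5 + U)*(48 + U))
R(G(1))/4594 = (-240 + 1**2 + 43*1)/4594 = (-240 + 1 + 43)*(1/4594) = -196*1/4594 = -98/2297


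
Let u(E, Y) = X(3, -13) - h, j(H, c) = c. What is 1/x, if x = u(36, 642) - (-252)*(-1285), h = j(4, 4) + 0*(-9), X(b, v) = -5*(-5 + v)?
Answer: -1/323734 ≈ -3.0890e-6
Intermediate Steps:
X(b, v) = 25 - 5*v
h = 4 (h = 4 + 0*(-9) = 4 + 0 = 4)
u(E, Y) = 86 (u(E, Y) = (25 - 5*(-13)) - 1*4 = (25 + 65) - 4 = 90 - 4 = 86)
x = -323734 (x = 86 - (-252)*(-1285) = 86 - 1*323820 = 86 - 323820 = -323734)
1/x = 1/(-323734) = -1/323734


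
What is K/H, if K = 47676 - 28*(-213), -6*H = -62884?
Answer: 80460/15721 ≈ 5.1180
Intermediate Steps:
H = 31442/3 (H = -⅙*(-62884) = 31442/3 ≈ 10481.)
K = 53640 (K = 47676 + 5964 = 53640)
K/H = 53640/(31442/3) = 53640*(3/31442) = 80460/15721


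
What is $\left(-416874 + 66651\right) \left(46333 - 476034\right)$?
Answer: $150491173323$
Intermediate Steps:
$\left(-416874 + 66651\right) \left(46333 - 476034\right) = \left(-350223\right) \left(-429701\right) = 150491173323$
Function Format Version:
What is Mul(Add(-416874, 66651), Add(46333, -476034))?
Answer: 150491173323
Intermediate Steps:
Mul(Add(-416874, 66651), Add(46333, -476034)) = Mul(-350223, -429701) = 150491173323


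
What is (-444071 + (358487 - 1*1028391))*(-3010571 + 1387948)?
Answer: 1807561456425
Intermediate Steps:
(-444071 + (358487 - 1*1028391))*(-3010571 + 1387948) = (-444071 + (358487 - 1028391))*(-1622623) = (-444071 - 669904)*(-1622623) = -1113975*(-1622623) = 1807561456425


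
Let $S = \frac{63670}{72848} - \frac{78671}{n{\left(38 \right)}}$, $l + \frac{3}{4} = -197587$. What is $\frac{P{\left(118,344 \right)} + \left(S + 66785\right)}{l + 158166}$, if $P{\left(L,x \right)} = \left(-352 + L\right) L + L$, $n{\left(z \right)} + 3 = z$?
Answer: $- \frac{47225340161}{50256423770} \approx -0.93969$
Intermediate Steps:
$l = - \frac{790351}{4}$ ($l = - \frac{3}{4} - 197587 = - \frac{790351}{4} \approx -1.9759 \cdot 10^{5}$)
$n{\left(z \right)} = -3 + z$
$P{\left(L,x \right)} = L + L \left(-352 + L\right)$ ($P{\left(L,x \right)} = L \left(-352 + L\right) + L = L + L \left(-352 + L\right)$)
$S = - \frac{2864398279}{1274840}$ ($S = \frac{63670}{72848} - \frac{78671}{-3 + 38} = 63670 \cdot \frac{1}{72848} - \frac{78671}{35} = \frac{31835}{36424} - \frac{78671}{35} = - \frac{2864398279}{1274840} \approx -2246.9$)
$\frac{P{\left(118,344 \right)} + \left(S + 66785\right)}{l + 158166} = \frac{118 \left(-351 + 118\right) + \left(- \frac{2864398279}{1274840} + 66785\right)}{- \frac{790351}{4} + 158166} = \frac{118 \left(-233\right) + \frac{82275791121}{1274840}}{- \frac{157687}{4}} = \left(-27494 + \frac{82275791121}{1274840}\right) \left(- \frac{4}{157687}\right) = \frac{47225340161}{1274840} \left(- \frac{4}{157687}\right) = - \frac{47225340161}{50256423770}$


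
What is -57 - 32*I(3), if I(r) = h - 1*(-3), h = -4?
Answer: -25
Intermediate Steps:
I(r) = -1 (I(r) = -4 - 1*(-3) = -4 + 3 = -1)
-57 - 32*I(3) = -57 - 32*(-1) = -57 + 32 = -25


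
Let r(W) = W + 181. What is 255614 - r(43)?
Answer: 255390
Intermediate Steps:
r(W) = 181 + W
255614 - r(43) = 255614 - (181 + 43) = 255614 - 1*224 = 255614 - 224 = 255390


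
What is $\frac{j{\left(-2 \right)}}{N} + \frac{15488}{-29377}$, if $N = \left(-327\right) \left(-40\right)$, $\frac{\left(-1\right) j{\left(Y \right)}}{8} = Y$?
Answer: $- \frac{25264126}{48031395} \approx -0.52599$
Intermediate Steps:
$j{\left(Y \right)} = - 8 Y$
$N = 13080$
$\frac{j{\left(-2 \right)}}{N} + \frac{15488}{-29377} = \frac{\left(-8\right) \left(-2\right)}{13080} + \frac{15488}{-29377} = 16 \cdot \frac{1}{13080} + 15488 \left(- \frac{1}{29377}\right) = \frac{2}{1635} - \frac{15488}{29377} = - \frac{25264126}{48031395}$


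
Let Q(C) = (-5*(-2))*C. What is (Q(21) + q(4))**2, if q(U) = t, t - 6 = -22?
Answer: 37636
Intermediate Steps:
t = -16 (t = 6 - 22 = -16)
q(U) = -16
Q(C) = 10*C
(Q(21) + q(4))**2 = (10*21 - 16)**2 = (210 - 16)**2 = 194**2 = 37636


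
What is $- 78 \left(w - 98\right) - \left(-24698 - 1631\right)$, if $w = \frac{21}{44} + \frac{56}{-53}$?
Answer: $\frac{39665207}{1166} \approx 34018.0$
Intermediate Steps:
$w = - \frac{1351}{2332}$ ($w = 21 \cdot \frac{1}{44} + 56 \left(- \frac{1}{53}\right) = \frac{21}{44} - \frac{56}{53} = - \frac{1351}{2332} \approx -0.57933$)
$- 78 \left(w - 98\right) - \left(-24698 - 1631\right) = - 78 \left(- \frac{1351}{2332} - 98\right) - \left(-24698 - 1631\right) = \left(-78\right) \left(- \frac{229887}{2332}\right) - -26329 = \frac{8965593}{1166} + 26329 = \frac{39665207}{1166}$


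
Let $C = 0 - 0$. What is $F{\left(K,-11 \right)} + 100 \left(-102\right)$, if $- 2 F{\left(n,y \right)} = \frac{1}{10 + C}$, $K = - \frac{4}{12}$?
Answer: $- \frac{204001}{20} \approx -10200.0$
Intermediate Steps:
$K = - \frac{1}{3}$ ($K = \left(-4\right) \frac{1}{12} = - \frac{1}{3} \approx -0.33333$)
$C = 0$ ($C = 0 + 0 = 0$)
$F{\left(n,y \right)} = - \frac{1}{20}$ ($F{\left(n,y \right)} = - \frac{1}{2 \left(10 + 0\right)} = - \frac{1}{2 \cdot 10} = \left(- \frac{1}{2}\right) \frac{1}{10} = - \frac{1}{20}$)
$F{\left(K,-11 \right)} + 100 \left(-102\right) = - \frac{1}{20} + 100 \left(-102\right) = - \frac{1}{20} - 10200 = - \frac{204001}{20}$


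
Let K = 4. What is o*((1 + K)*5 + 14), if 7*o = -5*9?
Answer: -1755/7 ≈ -250.71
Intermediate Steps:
o = -45/7 (o = (-5*9)/7 = (⅐)*(-45) = -45/7 ≈ -6.4286)
o*((1 + K)*5 + 14) = -45*((1 + 4)*5 + 14)/7 = -45*(5*5 + 14)/7 = -45*(25 + 14)/7 = -45/7*39 = -1755/7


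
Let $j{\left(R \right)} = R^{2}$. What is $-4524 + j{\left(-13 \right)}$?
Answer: $-4355$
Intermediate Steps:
$-4524 + j{\left(-13 \right)} = -4524 + \left(-13\right)^{2} = -4524 + 169 = -4355$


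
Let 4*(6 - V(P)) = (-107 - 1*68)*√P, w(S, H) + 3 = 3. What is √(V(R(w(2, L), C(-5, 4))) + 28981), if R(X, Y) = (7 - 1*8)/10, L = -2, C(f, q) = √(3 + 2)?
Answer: √(463792 + 70*I*√10)/4 ≈ 170.26 + 0.04063*I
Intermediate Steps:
C(f, q) = √5
w(S, H) = 0 (w(S, H) = -3 + 3 = 0)
R(X, Y) = -⅒ (R(X, Y) = (7 - 8)*(⅒) = -1*⅒ = -⅒)
V(P) = 6 + 175*√P/4 (V(P) = 6 - (-107 - 1*68)*√P/4 = 6 - (-107 - 68)*√P/4 = 6 - (-175)*√P/4 = 6 + 175*√P/4)
√(V(R(w(2, L), C(-5, 4))) + 28981) = √((6 + 175*√(-⅒)/4) + 28981) = √((6 + 175*(I*√10/10)/4) + 28981) = √((6 + 35*I*√10/8) + 28981) = √(28987 + 35*I*√10/8)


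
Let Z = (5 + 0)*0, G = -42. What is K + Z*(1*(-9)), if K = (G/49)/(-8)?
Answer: 3/28 ≈ 0.10714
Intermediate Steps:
Z = 0 (Z = 5*0 = 0)
K = 3/28 (K = -42/49/(-8) = -42*1/49*(-⅛) = -6/7*(-⅛) = 3/28 ≈ 0.10714)
K + Z*(1*(-9)) = 3/28 + 0*(1*(-9)) = 3/28 + 0*(-9) = 3/28 + 0 = 3/28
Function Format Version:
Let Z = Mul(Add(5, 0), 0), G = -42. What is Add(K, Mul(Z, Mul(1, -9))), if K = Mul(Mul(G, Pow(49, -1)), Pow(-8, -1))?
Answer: Rational(3, 28) ≈ 0.10714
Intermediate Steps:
Z = 0 (Z = Mul(5, 0) = 0)
K = Rational(3, 28) (K = Mul(Mul(-42, Pow(49, -1)), Pow(-8, -1)) = Mul(Mul(-42, Rational(1, 49)), Rational(-1, 8)) = Mul(Rational(-6, 7), Rational(-1, 8)) = Rational(3, 28) ≈ 0.10714)
Add(K, Mul(Z, Mul(1, -9))) = Add(Rational(3, 28), Mul(0, Mul(1, -9))) = Add(Rational(3, 28), Mul(0, -9)) = Add(Rational(3, 28), 0) = Rational(3, 28)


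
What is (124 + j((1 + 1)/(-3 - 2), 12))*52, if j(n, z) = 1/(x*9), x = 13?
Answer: 58036/9 ≈ 6448.4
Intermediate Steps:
j(n, z) = 1/117 (j(n, z) = 1/(13*9) = (1/13)*(⅑) = 1/117)
(124 + j((1 + 1)/(-3 - 2), 12))*52 = (124 + 1/117)*52 = (14509/117)*52 = 58036/9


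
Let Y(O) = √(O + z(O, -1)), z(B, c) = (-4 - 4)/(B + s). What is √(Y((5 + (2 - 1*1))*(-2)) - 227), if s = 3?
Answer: √(-2043 + 30*I)/3 ≈ 0.11062 + 15.067*I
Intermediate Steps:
z(B, c) = -8/(3 + B) (z(B, c) = (-4 - 4)/(B + 3) = -8/(3 + B))
Y(O) = √(O - 8/(3 + O))
√(Y((5 + (2 - 1*1))*(-2)) - 227) = √(√((-8 + ((5 + (2 - 1*1))*(-2))*(3 + (5 + (2 - 1*1))*(-2)))/(3 + (5 + (2 - 1*1))*(-2))) - 227) = √(√((-8 + ((5 + (2 - 1))*(-2))*(3 + (5 + (2 - 1))*(-2)))/(3 + (5 + (2 - 1))*(-2))) - 227) = √(√((-8 + ((5 + 1)*(-2))*(3 + (5 + 1)*(-2)))/(3 + (5 + 1)*(-2))) - 227) = √(√((-8 + (6*(-2))*(3 + 6*(-2)))/(3 + 6*(-2))) - 227) = √(√((-8 - 12*(3 - 12))/(3 - 12)) - 227) = √(√((-8 - 12*(-9))/(-9)) - 227) = √(√(-(-8 + 108)/9) - 227) = √(√(-⅑*100) - 227) = √(√(-100/9) - 227) = √(10*I/3 - 227) = √(-227 + 10*I/3)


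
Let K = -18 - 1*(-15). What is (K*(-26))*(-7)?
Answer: -546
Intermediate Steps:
K = -3 (K = -18 + 15 = -3)
(K*(-26))*(-7) = -3*(-26)*(-7) = 78*(-7) = -546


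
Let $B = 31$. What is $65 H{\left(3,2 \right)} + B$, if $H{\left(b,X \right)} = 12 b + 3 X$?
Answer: $2761$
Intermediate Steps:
$H{\left(b,X \right)} = 3 X + 12 b$
$65 H{\left(3,2 \right)} + B = 65 \left(3 \cdot 2 + 12 \cdot 3\right) + 31 = 65 \left(6 + 36\right) + 31 = 65 \cdot 42 + 31 = 2730 + 31 = 2761$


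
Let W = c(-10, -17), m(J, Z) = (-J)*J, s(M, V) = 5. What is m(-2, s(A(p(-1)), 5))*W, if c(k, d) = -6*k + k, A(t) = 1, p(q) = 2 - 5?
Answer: -200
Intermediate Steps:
p(q) = -3
c(k, d) = -5*k
m(J, Z) = -J²
W = 50 (W = -5*(-10) = 50)
m(-2, s(A(p(-1)), 5))*W = -1*(-2)²*50 = -1*4*50 = -4*50 = -200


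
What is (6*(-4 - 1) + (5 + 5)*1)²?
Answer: 400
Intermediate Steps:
(6*(-4 - 1) + (5 + 5)*1)² = (6*(-5) + 10*1)² = (-30 + 10)² = (-20)² = 400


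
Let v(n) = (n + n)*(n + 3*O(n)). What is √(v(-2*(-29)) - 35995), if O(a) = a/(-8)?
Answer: 17*I*√110 ≈ 178.3*I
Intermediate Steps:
O(a) = -a/8 (O(a) = a*(-⅛) = -a/8)
v(n) = 5*n²/4 (v(n) = (n + n)*(n + 3*(-n/8)) = (2*n)*(n - 3*n/8) = (2*n)*(5*n/8) = 5*n²/4)
√(v(-2*(-29)) - 35995) = √(5*(-2*(-29))²/4 - 35995) = √((5/4)*58² - 35995) = √((5/4)*3364 - 35995) = √(4205 - 35995) = √(-31790) = 17*I*√110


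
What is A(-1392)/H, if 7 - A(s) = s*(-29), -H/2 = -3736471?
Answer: -40361/7472942 ≈ -0.0054009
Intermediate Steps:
H = 7472942 (H = -2*(-3736471) = 7472942)
A(s) = 7 + 29*s (A(s) = 7 - s*(-29) = 7 - (-29)*s = 7 + 29*s)
A(-1392)/H = (7 + 29*(-1392))/7472942 = (7 - 40368)*(1/7472942) = -40361*1/7472942 = -40361/7472942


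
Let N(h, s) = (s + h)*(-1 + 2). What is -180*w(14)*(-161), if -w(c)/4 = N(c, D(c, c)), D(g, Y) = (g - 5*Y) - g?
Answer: 6491520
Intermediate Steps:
D(g, Y) = -5*Y
N(h, s) = h + s (N(h, s) = (h + s)*1 = h + s)
w(c) = 16*c (w(c) = -4*(c - 5*c) = -(-16)*c = 16*c)
-180*w(14)*(-161) = -2880*14*(-161) = -180*224*(-161) = -40320*(-161) = 6491520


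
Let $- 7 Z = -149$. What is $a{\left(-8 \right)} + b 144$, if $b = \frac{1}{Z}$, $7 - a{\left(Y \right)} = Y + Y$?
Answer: $\frac{4435}{149} \approx 29.765$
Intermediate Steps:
$Z = \frac{149}{7}$ ($Z = \left(- \frac{1}{7}\right) \left(-149\right) = \frac{149}{7} \approx 21.286$)
$a{\left(Y \right)} = 7 - 2 Y$ ($a{\left(Y \right)} = 7 - \left(Y + Y\right) = 7 - 2 Y$)
$b = \frac{7}{149}$ ($b = \frac{1}{\frac{149}{7}} = \frac{7}{149} \approx 0.04698$)
$a{\left(-8 \right)} + b 144 = \left(7 - -16\right) + \frac{7}{149} \cdot 144 = \left(7 + 16\right) + \frac{1008}{149} = 23 + \frac{1008}{149} = \frac{4435}{149}$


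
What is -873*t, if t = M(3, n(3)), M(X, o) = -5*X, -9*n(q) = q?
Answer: 13095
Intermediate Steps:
n(q) = -q/9
t = -15 (t = -5*3 = -15)
-873*t = -873*(-15) = 13095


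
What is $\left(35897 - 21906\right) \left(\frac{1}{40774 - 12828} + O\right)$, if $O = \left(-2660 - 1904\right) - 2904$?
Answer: $- \frac{2919931871457}{27946} \approx -1.0448 \cdot 10^{8}$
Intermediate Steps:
$O = -7468$ ($O = -4564 - 2904 = -7468$)
$\left(35897 - 21906\right) \left(\frac{1}{40774 - 12828} + O\right) = \left(35897 - 21906\right) \left(\frac{1}{40774 - 12828} - 7468\right) = 13991 \left(\frac{1}{27946} - 7468\right) = 13991 \left(- \frac{208700727}{27946}\right) = - \frac{2919931871457}{27946}$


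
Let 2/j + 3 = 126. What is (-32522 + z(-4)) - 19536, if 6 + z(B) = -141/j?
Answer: -121471/2 ≈ -60736.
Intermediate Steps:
j = 2/123 (j = 2/(-3 + 126) = 2/123 ≈ 0.016260)
z(B) = -17355/2 (z(B) = -6 - 141/2/123 = -6 - 141*123/2 = -6 - 17343/2 = -17355/2)
(-32522 + z(-4)) - 19536 = (-32522 - 17355/2) - 19536 = -82399/2 - 19536 = -121471/2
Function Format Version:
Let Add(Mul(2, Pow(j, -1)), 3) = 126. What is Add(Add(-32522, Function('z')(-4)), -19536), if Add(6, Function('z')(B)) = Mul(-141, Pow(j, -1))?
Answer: Rational(-121471, 2) ≈ -60736.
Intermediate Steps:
j = Rational(2, 123) (j = Mul(2, Pow(Add(-3, 126), -1)) = Mul(2, Pow(123, -1)) = Mul(2, Rational(1, 123)) = Rational(2, 123) ≈ 0.016260)
Function('z')(B) = Rational(-17355, 2) (Function('z')(B) = Add(-6, Mul(-141, Pow(Rational(2, 123), -1))) = Add(-6, Mul(-141, Rational(123, 2))) = Add(-6, Rational(-17343, 2)) = Rational(-17355, 2))
Add(Add(-32522, Function('z')(-4)), -19536) = Add(Add(-32522, Rational(-17355, 2)), -19536) = Add(Rational(-82399, 2), -19536) = Rational(-121471, 2)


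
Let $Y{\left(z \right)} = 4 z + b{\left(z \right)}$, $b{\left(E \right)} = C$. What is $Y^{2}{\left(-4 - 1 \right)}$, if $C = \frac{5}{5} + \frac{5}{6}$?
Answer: $\frac{11881}{36} \approx 330.03$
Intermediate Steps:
$C = \frac{11}{6}$ ($C = 5 \cdot \frac{1}{5} + 5 \cdot \frac{1}{6} = 1 + \frac{5}{6} = \frac{11}{6} \approx 1.8333$)
$b{\left(E \right)} = \frac{11}{6}$
$Y{\left(z \right)} = \frac{11}{6} + 4 z$ ($Y{\left(z \right)} = 4 z + \frac{11}{6} = \frac{11}{6} + 4 z$)
$Y^{2}{\left(-4 - 1 \right)} = \left(\frac{11}{6} + 4 \left(-4 - 1\right)\right)^{2} = \left(\frac{11}{6} + 4 \left(-5\right)\right)^{2} = \left(\frac{11}{6} - 20\right)^{2} = \left(- \frac{109}{6}\right)^{2} = \frac{11881}{36}$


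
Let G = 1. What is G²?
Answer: 1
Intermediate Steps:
G² = 1² = 1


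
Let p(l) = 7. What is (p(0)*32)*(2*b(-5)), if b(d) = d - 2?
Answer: -3136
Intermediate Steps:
b(d) = -2 + d
(p(0)*32)*(2*b(-5)) = (7*32)*(2*(-2 - 5)) = 224*(2*(-7)) = 224*(-14) = -3136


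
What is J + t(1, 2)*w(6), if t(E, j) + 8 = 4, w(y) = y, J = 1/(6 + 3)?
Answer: -215/9 ≈ -23.889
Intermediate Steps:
J = ⅑ (J = 1/9 = ⅑ ≈ 0.11111)
t(E, j) = -4 (t(E, j) = -8 + 4 = -4)
J + t(1, 2)*w(6) = ⅑ - 4*6 = ⅑ - 24 = -215/9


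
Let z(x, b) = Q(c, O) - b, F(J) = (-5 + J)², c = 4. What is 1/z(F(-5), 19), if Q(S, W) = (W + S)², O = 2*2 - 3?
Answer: ⅙ ≈ 0.16667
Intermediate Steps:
O = 1 (O = 4 - 3 = 1)
Q(S, W) = (S + W)²
z(x, b) = 25 - b (z(x, b) = (4 + 1)² - b = 5² - b = 25 - b)
1/z(F(-5), 19) = 1/(25 - 1*19) = 1/(25 - 19) = 1/6 = ⅙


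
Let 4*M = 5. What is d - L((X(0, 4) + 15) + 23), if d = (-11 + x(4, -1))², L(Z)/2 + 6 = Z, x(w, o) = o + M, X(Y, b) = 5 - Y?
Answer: 665/16 ≈ 41.563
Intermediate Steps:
M = 5/4 (M = (¼)*5 = 5/4 ≈ 1.2500)
x(w, o) = 5/4 + o (x(w, o) = o + 5/4 = 5/4 + o)
L(Z) = -12 + 2*Z
d = 1849/16 (d = (-11 + (5/4 - 1))² = (-11 + ¼)² = (-43/4)² = 1849/16 ≈ 115.56)
d - L((X(0, 4) + 15) + 23) = 1849/16 - (-12 + 2*(((5 - 1*0) + 15) + 23)) = 1849/16 - (-12 + 2*(((5 + 0) + 15) + 23)) = 1849/16 - (-12 + 2*((5 + 15) + 23)) = 1849/16 - (-12 + 2*(20 + 23)) = 1849/16 - (-12 + 2*43) = 1849/16 - (-12 + 86) = 1849/16 - 1*74 = 1849/16 - 74 = 665/16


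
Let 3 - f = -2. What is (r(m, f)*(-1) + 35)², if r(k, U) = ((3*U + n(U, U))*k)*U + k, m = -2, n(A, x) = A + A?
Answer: 82369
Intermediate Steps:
n(A, x) = 2*A
f = 5 (f = 3 - 1*(-2) = 3 + 2 = 5)
r(k, U) = k + 5*k*U² (r(k, U) = ((3*U + 2*U)*k)*U + k = ((5*U)*k)*U + k = (5*U*k)*U + k = 5*k*U² + k = k + 5*k*U²)
(r(m, f)*(-1) + 35)² = (-2*(1 + 5*5²)*(-1) + 35)² = (-2*(1 + 5*25)*(-1) + 35)² = (-2*(1 + 125)*(-1) + 35)² = (-2*126*(-1) + 35)² = (-252*(-1) + 35)² = (252 + 35)² = 287² = 82369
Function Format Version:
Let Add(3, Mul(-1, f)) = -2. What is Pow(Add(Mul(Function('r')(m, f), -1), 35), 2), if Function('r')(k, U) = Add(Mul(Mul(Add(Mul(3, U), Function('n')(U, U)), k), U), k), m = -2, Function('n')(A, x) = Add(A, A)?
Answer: 82369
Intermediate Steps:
Function('n')(A, x) = Mul(2, A)
f = 5 (f = Add(3, Mul(-1, -2)) = Add(3, 2) = 5)
Function('r')(k, U) = Add(k, Mul(5, k, Pow(U, 2))) (Function('r')(k, U) = Add(Mul(Mul(Add(Mul(3, U), Mul(2, U)), k), U), k) = Add(Mul(Mul(Mul(5, U), k), U), k) = Add(Mul(Mul(5, U, k), U), k) = Add(Mul(5, k, Pow(U, 2)), k) = Add(k, Mul(5, k, Pow(U, 2))))
Pow(Add(Mul(Function('r')(m, f), -1), 35), 2) = Pow(Add(Mul(Mul(-2, Add(1, Mul(5, Pow(5, 2)))), -1), 35), 2) = Pow(Add(Mul(Mul(-2, Add(1, Mul(5, 25))), -1), 35), 2) = Pow(Add(Mul(Mul(-2, Add(1, 125)), -1), 35), 2) = Pow(Add(Mul(Mul(-2, 126), -1), 35), 2) = Pow(Add(Mul(-252, -1), 35), 2) = Pow(Add(252, 35), 2) = Pow(287, 2) = 82369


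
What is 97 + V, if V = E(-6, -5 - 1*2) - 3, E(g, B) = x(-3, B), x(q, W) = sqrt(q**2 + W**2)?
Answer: 94 + sqrt(58) ≈ 101.62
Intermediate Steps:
x(q, W) = sqrt(W**2 + q**2)
E(g, B) = sqrt(9 + B**2) (E(g, B) = sqrt(B**2 + (-3)**2) = sqrt(B**2 + 9) = sqrt(9 + B**2))
V = -3 + sqrt(58) (V = sqrt(9 + (-5 - 1*2)**2) - 3 = sqrt(9 + (-5 - 2)**2) - 3 = sqrt(9 + (-7)**2) - 3 = sqrt(9 + 49) - 3 = sqrt(58) - 3 = -3 + sqrt(58) ≈ 4.6158)
97 + V = 97 + (-3 + sqrt(58)) = 94 + sqrt(58)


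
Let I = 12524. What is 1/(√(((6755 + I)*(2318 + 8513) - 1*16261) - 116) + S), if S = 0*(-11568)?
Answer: √52198618/104397236 ≈ 6.9206e-5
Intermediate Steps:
S = 0
1/(√(((6755 + I)*(2318 + 8513) - 1*16261) - 116) + S) = 1/(√(((6755 + 12524)*(2318 + 8513) - 1*16261) - 116) + 0) = 1/(√((19279*10831 - 16261) - 116) + 0) = 1/(√((208810849 - 16261) - 116) + 0) = 1/(√(208794588 - 116) + 0) = 1/(√208794472 + 0) = 1/(2*√52198618 + 0) = 1/(2*√52198618) = √52198618/104397236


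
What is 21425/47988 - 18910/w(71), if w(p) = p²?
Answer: -799449655/241907508 ≈ -3.3048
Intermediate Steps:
21425/47988 - 18910/w(71) = 21425/47988 - 18910/(71²) = 21425*(1/47988) - 18910/5041 = 21425/47988 - 18910*1/5041 = 21425/47988 - 18910/5041 = -799449655/241907508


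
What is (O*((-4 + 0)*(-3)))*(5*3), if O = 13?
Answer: 2340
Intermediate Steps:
(O*((-4 + 0)*(-3)))*(5*3) = (13*((-4 + 0)*(-3)))*(5*3) = (13*(-4*(-3)))*15 = (13*12)*15 = 156*15 = 2340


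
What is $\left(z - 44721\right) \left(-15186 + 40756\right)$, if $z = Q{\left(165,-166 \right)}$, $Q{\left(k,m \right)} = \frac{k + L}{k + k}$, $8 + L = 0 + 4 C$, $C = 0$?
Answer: $- \frac{37735625561}{33} \approx -1.1435 \cdot 10^{9}$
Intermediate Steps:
$L = -8$ ($L = -8 + \left(0 + 4 \cdot 0\right) = -8 + \left(0 + 0\right) = -8 + 0 = -8$)
$Q{\left(k,m \right)} = \frac{-8 + k}{2 k}$ ($Q{\left(k,m \right)} = \frac{k - 8}{k + k} = \frac{-8 + k}{2 k}$)
$z = \frac{157}{330}$ ($z = \frac{-8 + 165}{2 \cdot 165} = \frac{1}{2} \cdot \frac{1}{165} \cdot 157 = \frac{157}{330} \approx 0.47576$)
$\left(z - 44721\right) \left(-15186 + 40756\right) = \left(\frac{157}{330} - 44721\right) \left(-15186 + 40756\right) = \left(- \frac{14757773}{330}\right) 25570 = - \frac{37735625561}{33}$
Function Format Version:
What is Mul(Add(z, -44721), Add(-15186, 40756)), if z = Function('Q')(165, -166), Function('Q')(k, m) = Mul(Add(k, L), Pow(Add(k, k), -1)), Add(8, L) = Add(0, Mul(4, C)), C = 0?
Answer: Rational(-37735625561, 33) ≈ -1.1435e+9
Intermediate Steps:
L = -8 (L = Add(-8, Add(0, Mul(4, 0))) = Add(-8, Add(0, 0)) = Add(-8, 0) = -8)
Function('Q')(k, m) = Mul(Rational(1, 2), Pow(k, -1), Add(-8, k)) (Function('Q')(k, m) = Mul(Add(k, -8), Pow(Add(k, k), -1)) = Mul(Add(-8, k), Pow(Mul(2, k), -1)) = Mul(Add(-8, k), Mul(Rational(1, 2), Pow(k, -1))) = Mul(Rational(1, 2), Pow(k, -1), Add(-8, k)))
z = Rational(157, 330) (z = Mul(Rational(1, 2), Pow(165, -1), Add(-8, 165)) = Mul(Rational(1, 2), Rational(1, 165), 157) = Rational(157, 330) ≈ 0.47576)
Mul(Add(z, -44721), Add(-15186, 40756)) = Mul(Add(Rational(157, 330), -44721), Add(-15186, 40756)) = Mul(Rational(-14757773, 330), 25570) = Rational(-37735625561, 33)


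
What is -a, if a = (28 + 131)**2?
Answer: -25281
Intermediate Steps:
a = 25281 (a = 159**2 = 25281)
-a = -1*25281 = -25281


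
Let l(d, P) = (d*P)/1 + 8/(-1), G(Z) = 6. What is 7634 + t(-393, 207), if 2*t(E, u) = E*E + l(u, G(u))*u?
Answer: 425155/2 ≈ 2.1258e+5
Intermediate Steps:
l(d, P) = -8 + P*d (l(d, P) = (P*d)*1 + 8*(-1) = P*d - 8 = -8 + P*d)
t(E, u) = E²/2 + u*(-8 + 6*u)/2 (t(E, u) = (E*E + (-8 + 6*u)*u)/2 = (E² + u*(-8 + 6*u))/2 = E²/2 + u*(-8 + 6*u)/2)
7634 + t(-393, 207) = 7634 + ((½)*(-393)² + 207*(-4 + 3*207)) = 7634 + ((½)*154449 + 207*(-4 + 621)) = 7634 + (154449/2 + 207*617) = 7634 + (154449/2 + 127719) = 7634 + 409887/2 = 425155/2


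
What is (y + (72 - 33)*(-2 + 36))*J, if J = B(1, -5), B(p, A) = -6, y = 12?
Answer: -8028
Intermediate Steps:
J = -6
(y + (72 - 33)*(-2 + 36))*J = (12 + (72 - 33)*(-2 + 36))*(-6) = (12 + 39*34)*(-6) = (12 + 1326)*(-6) = 1338*(-6) = -8028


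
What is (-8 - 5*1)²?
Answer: 169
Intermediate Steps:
(-8 - 5*1)² = (-8 - 5)² = (-13)² = 169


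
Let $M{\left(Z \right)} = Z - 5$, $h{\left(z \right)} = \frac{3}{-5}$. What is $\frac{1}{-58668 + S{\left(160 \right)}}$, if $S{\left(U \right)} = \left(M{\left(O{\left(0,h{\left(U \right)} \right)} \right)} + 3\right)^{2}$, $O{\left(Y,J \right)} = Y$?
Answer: $- \frac{1}{58664} \approx -1.7046 \cdot 10^{-5}$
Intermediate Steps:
$h{\left(z \right)} = - \frac{3}{5}$ ($h{\left(z \right)} = 3 \left(- \frac{1}{5}\right) = - \frac{3}{5}$)
$M{\left(Z \right)} = -5 + Z$ ($M{\left(Z \right)} = Z - 5 = -5 + Z$)
$S{\left(U \right)} = 4$ ($S{\left(U \right)} = \left(\left(-5 + 0\right) + 3\right)^{2} = \left(-5 + 3\right)^{2} = \left(-2\right)^{2} = 4$)
$\frac{1}{-58668 + S{\left(160 \right)}} = \frac{1}{-58668 + 4} = \frac{1}{-58664} = - \frac{1}{58664}$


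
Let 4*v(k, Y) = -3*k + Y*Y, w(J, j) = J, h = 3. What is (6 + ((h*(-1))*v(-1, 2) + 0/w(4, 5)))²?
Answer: 9/16 ≈ 0.56250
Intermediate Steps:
v(k, Y) = -3*k/4 + Y²/4 (v(k, Y) = (-3*k + Y*Y)/4 = (-3*k + Y²)/4 = (Y² - 3*k)/4 = -3*k/4 + Y²/4)
(6 + ((h*(-1))*v(-1, 2) + 0/w(4, 5)))² = (6 + ((3*(-1))*(-¾*(-1) + (¼)*2²) + 0/4))² = (6 + (-3*(¾ + (¼)*4) + 0*(¼)))² = (6 + (-3*(¾ + 1) + 0))² = (6 + (-3*7/4 + 0))² = (6 + (-21/4 + 0))² = (6 - 21/4)² = (¾)² = 9/16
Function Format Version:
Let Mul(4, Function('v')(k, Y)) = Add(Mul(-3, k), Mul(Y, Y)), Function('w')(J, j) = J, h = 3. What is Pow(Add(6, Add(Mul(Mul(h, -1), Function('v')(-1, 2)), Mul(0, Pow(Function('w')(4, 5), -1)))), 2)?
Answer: Rational(9, 16) ≈ 0.56250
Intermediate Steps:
Function('v')(k, Y) = Add(Mul(Rational(-3, 4), k), Mul(Rational(1, 4), Pow(Y, 2))) (Function('v')(k, Y) = Mul(Rational(1, 4), Add(Mul(-3, k), Mul(Y, Y))) = Mul(Rational(1, 4), Add(Mul(-3, k), Pow(Y, 2))) = Mul(Rational(1, 4), Add(Pow(Y, 2), Mul(-3, k))) = Add(Mul(Rational(-3, 4), k), Mul(Rational(1, 4), Pow(Y, 2))))
Pow(Add(6, Add(Mul(Mul(h, -1), Function('v')(-1, 2)), Mul(0, Pow(Function('w')(4, 5), -1)))), 2) = Pow(Add(6, Add(Mul(Mul(3, -1), Add(Mul(Rational(-3, 4), -1), Mul(Rational(1, 4), Pow(2, 2)))), Mul(0, Pow(4, -1)))), 2) = Pow(Add(6, Add(Mul(-3, Add(Rational(3, 4), Mul(Rational(1, 4), 4))), Mul(0, Rational(1, 4)))), 2) = Pow(Add(6, Add(Mul(-3, Add(Rational(3, 4), 1)), 0)), 2) = Pow(Add(6, Add(Mul(-3, Rational(7, 4)), 0)), 2) = Pow(Add(6, Add(Rational(-21, 4), 0)), 2) = Pow(Add(6, Rational(-21, 4)), 2) = Pow(Rational(3, 4), 2) = Rational(9, 16)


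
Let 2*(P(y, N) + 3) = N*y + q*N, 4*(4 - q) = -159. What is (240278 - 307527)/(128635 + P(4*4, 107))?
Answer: -537992/1054629 ≈ -0.51012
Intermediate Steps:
q = 175/4 (q = 4 - ¼*(-159) = 4 + 159/4 = 175/4 ≈ 43.750)
P(y, N) = -3 + 175*N/8 + N*y/2 (P(y, N) = -3 + (N*y + 175*N/4)/2 = -3 + (175*N/4 + N*y)/2 = -3 + (175*N/8 + N*y/2) = -3 + 175*N/8 + N*y/2)
(240278 - 307527)/(128635 + P(4*4, 107)) = (240278 - 307527)/(128635 + (-3 + (175/8)*107 + (½)*107*(4*4))) = -67249/(128635 + (-3 + 18725/8 + (½)*107*16)) = -67249/(128635 + (-3 + 18725/8 + 856)) = -67249/(128635 + 25549/8) = -67249/1054629/8 = -67249*8/1054629 = -537992/1054629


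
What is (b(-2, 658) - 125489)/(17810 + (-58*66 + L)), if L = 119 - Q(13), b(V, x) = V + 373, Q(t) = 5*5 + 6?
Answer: -2979/335 ≈ -8.8925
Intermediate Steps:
Q(t) = 31 (Q(t) = 25 + 6 = 31)
b(V, x) = 373 + V
L = 88 (L = 119 - 1*31 = 119 - 31 = 88)
(b(-2, 658) - 125489)/(17810 + (-58*66 + L)) = ((373 - 2) - 125489)/(17810 + (-58*66 + 88)) = (371 - 125489)/(17810 + (-3828 + 88)) = -125118/(17810 - 3740) = -125118/14070 = -125118*1/14070 = -2979/335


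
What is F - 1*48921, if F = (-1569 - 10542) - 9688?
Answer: -70720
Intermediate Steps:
F = -21799 (F = -12111 - 9688 = -21799)
F - 1*48921 = -21799 - 1*48921 = -21799 - 48921 = -70720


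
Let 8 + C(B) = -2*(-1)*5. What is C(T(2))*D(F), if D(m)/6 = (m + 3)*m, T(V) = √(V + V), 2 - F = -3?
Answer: 480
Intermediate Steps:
F = 5 (F = 2 - 1*(-3) = 2 + 3 = 5)
T(V) = √2*√V (T(V) = √(2*V) = √2*√V)
C(B) = 2 (C(B) = -8 - 2*(-1)*5 = -8 + 2*5 = -8 + 10 = 2)
D(m) = 6*m*(3 + m) (D(m) = 6*((m + 3)*m) = 6*((3 + m)*m) = 6*(m*(3 + m)) = 6*m*(3 + m))
C(T(2))*D(F) = 2*(6*5*(3 + 5)) = 2*(6*5*8) = 2*240 = 480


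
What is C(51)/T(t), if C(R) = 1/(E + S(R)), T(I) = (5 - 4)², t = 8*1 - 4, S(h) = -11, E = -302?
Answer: -1/313 ≈ -0.0031949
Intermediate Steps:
t = 4 (t = 8 - 4 = 4)
T(I) = 1 (T(I) = 1² = 1)
C(R) = -1/313 (C(R) = 1/(-302 - 11) = 1/(-313) = -1/313)
C(51)/T(t) = -1/313/1 = -1/313*1 = -1/313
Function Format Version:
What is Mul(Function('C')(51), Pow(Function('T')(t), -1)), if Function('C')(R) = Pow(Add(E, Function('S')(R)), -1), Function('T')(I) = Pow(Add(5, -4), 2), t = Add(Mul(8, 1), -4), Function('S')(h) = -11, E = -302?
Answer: Rational(-1, 313) ≈ -0.0031949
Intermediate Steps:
t = 4 (t = Add(8, -4) = 4)
Function('T')(I) = 1 (Function('T')(I) = Pow(1, 2) = 1)
Function('C')(R) = Rational(-1, 313) (Function('C')(R) = Pow(Add(-302, -11), -1) = Pow(-313, -1) = Rational(-1, 313))
Mul(Function('C')(51), Pow(Function('T')(t), -1)) = Mul(Rational(-1, 313), Pow(1, -1)) = Mul(Rational(-1, 313), 1) = Rational(-1, 313)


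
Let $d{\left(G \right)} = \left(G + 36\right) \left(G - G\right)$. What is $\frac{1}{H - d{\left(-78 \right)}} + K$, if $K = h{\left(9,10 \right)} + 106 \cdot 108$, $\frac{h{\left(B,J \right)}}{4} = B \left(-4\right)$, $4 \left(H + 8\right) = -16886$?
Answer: $\frac{95620534}{8459} \approx 11304.0$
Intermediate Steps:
$H = - \frac{8459}{2}$ ($H = -8 + \frac{1}{4} \left(-16886\right) = -8 - \frac{8443}{2} = - \frac{8459}{2} \approx -4229.5$)
$h{\left(B,J \right)} = - 16 B$ ($h{\left(B,J \right)} = 4 B \left(-4\right) = 4 \left(- 4 B\right) = - 16 B$)
$d{\left(G \right)} = 0$ ($d{\left(G \right)} = \left(36 + G\right) 0 = 0$)
$K = 11304$ ($K = \left(-16\right) 9 + 106 \cdot 108 = -144 + 11448 = 11304$)
$\frac{1}{H - d{\left(-78 \right)}} + K = \frac{1}{- \frac{8459}{2} - 0} + 11304 = \frac{1}{- \frac{8459}{2} + 0} + 11304 = \frac{1}{- \frac{8459}{2}} + 11304 = - \frac{2}{8459} + 11304 = \frac{95620534}{8459}$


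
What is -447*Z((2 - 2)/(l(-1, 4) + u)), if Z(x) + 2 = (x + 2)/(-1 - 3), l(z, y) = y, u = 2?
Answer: 2235/2 ≈ 1117.5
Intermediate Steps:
Z(x) = -5/2 - x/4 (Z(x) = -2 + (x + 2)/(-1 - 3) = -2 + (2 + x)/(-4) = -2 + (2 + x)*(-1/4) = -2 + (-1/2 - x/4) = -5/2 - x/4)
-447*Z((2 - 2)/(l(-1, 4) + u)) = -447*(-5/2 - (2 - 2)/(4*(4 + 2))) = -447*(-5/2 - 0/6) = -447*(-5/2 - 1/4*0) = -447*(-5/2 + 0) = -447*(-5/2) = 2235/2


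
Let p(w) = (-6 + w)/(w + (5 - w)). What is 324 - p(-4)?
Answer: 326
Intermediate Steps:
p(w) = -6/5 + w/5 (p(w) = (-6 + w)/5 = (-6 + w)*(⅕) = -6/5 + w/5)
324 - p(-4) = 324 - (-6/5 + (⅕)*(-4)) = 324 - (-6/5 - ⅘) = 324 - 1*(-2) = 324 + 2 = 326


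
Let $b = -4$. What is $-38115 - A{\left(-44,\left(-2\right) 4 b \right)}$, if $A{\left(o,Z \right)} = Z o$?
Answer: $-36707$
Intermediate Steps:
$-38115 - A{\left(-44,\left(-2\right) 4 b \right)} = -38115 - \left(-2\right) 4 \left(-4\right) \left(-44\right) = -38115 - \left(-8\right) \left(-4\right) \left(-44\right) = -38115 - 32 \left(-44\right) = -38115 - -1408 = -38115 + 1408 = -36707$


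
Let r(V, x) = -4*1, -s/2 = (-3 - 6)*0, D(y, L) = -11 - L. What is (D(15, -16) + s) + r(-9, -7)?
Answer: 1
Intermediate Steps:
s = 0 (s = -2*(-3 - 6)*0 = -(-18)*0 = -2*0 = 0)
r(V, x) = -4
(D(15, -16) + s) + r(-9, -7) = ((-11 - 1*(-16)) + 0) - 4 = ((-11 + 16) + 0) - 4 = (5 + 0) - 4 = 5 - 4 = 1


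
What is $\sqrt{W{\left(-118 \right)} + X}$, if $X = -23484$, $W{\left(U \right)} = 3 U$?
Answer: $i \sqrt{23838} \approx 154.4 i$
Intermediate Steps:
$\sqrt{W{\left(-118 \right)} + X} = \sqrt{3 \left(-118\right) - 23484} = \sqrt{-354 - 23484} = \sqrt{-23838} = i \sqrt{23838}$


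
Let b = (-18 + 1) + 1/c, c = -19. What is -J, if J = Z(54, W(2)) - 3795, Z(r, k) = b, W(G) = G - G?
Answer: 72429/19 ≈ 3812.1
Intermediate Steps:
b = -324/19 (b = (-18 + 1) + 1/(-19) = -17 - 1/19 = -324/19 ≈ -17.053)
W(G) = 0
Z(r, k) = -324/19
J = -72429/19 (J = -324/19 - 3795 = -72429/19 ≈ -3812.1)
-J = -1*(-72429/19) = 72429/19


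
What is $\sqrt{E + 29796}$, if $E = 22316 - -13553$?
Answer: $\sqrt{65665} \approx 256.25$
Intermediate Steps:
$E = 35869$ ($E = 22316 + 13553 = 35869$)
$\sqrt{E + 29796} = \sqrt{35869 + 29796} = \sqrt{65665}$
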